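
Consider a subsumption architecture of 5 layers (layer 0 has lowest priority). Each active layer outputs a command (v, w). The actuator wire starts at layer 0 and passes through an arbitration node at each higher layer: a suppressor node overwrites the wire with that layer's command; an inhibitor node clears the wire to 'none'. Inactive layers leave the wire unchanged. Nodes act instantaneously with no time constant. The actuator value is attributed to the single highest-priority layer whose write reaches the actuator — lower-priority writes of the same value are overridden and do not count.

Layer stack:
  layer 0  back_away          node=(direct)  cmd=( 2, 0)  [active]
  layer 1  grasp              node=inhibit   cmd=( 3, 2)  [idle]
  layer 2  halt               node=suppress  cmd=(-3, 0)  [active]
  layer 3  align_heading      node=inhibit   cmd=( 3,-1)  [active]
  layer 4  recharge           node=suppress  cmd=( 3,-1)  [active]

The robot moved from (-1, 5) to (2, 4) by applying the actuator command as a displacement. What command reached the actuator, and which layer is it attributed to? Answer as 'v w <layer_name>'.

3 -1 recharge

displacement = (2, 4) − (-1, 5) = (3, -1)
[0] back_away on; wire := (2, 0)
[1] grasp off; pass (2, 0)
[2] halt on (suppress); wire := (-3, 0)
[3] align_heading on (inhibit); wire := none
[4] recharge on (suppress); wire := (3, -1)
output (3, -1) — from layer 4 (recharge)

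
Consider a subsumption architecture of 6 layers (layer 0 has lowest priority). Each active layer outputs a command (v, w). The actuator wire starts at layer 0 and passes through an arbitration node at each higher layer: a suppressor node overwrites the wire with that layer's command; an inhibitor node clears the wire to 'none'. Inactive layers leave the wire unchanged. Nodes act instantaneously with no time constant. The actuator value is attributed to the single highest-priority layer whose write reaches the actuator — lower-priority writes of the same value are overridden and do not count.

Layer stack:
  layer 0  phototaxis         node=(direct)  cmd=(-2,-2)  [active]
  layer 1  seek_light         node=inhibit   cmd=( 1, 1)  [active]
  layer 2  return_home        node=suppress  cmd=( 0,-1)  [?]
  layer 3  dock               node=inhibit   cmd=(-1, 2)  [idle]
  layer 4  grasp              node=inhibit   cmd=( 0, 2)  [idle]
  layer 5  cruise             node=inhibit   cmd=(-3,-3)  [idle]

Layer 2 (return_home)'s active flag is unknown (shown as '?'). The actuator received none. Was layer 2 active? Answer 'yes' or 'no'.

If layer 2 is active=yes:
  actuator would be (0, -1)
If layer 2 is active=no:
  actuator would be none
Observed none, so layer 2 was idle.

no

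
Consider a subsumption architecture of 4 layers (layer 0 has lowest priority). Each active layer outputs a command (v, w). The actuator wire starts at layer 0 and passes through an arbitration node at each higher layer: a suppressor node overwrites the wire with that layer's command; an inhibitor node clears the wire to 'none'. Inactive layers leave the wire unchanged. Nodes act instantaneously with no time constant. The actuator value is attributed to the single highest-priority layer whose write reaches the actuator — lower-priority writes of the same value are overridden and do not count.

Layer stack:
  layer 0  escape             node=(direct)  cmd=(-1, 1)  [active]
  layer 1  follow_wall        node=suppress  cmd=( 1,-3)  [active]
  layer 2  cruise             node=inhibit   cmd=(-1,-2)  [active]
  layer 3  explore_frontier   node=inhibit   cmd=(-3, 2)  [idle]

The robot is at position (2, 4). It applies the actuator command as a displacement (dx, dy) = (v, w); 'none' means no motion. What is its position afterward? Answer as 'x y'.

layer 0 (escape) active — direct: (-1, 1)
layer 1 (follow_wall) active — suppresses: (1, -3)
layer 2 (cruise) active — inhibits: none
layer 3 (explore_frontier) idle — unchanged: none
→ actuator none
position: (2, 4) + none = (2, 4)

2 4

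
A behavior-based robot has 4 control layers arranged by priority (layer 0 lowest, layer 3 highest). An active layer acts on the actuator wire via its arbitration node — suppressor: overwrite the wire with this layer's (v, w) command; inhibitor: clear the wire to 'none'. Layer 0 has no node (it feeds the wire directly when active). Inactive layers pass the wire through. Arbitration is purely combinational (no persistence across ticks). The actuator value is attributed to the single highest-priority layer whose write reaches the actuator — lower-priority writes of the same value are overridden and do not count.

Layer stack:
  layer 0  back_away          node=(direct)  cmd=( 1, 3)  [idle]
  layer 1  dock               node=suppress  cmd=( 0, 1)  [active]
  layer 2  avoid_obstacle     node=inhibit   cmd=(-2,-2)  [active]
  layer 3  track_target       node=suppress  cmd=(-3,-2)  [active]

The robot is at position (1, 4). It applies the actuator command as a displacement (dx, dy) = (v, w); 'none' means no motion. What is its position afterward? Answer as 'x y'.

-2 2

layer 0 (back_away) idle — none
layer 1 (dock) active — suppresses: (0, 1)
layer 2 (avoid_obstacle) active — inhibits: none
layer 3 (track_target) active — suppresses: (-3, -2)
→ actuator (-3, -2)
position: (1, 4) + (-3, -2) = (-2, 2)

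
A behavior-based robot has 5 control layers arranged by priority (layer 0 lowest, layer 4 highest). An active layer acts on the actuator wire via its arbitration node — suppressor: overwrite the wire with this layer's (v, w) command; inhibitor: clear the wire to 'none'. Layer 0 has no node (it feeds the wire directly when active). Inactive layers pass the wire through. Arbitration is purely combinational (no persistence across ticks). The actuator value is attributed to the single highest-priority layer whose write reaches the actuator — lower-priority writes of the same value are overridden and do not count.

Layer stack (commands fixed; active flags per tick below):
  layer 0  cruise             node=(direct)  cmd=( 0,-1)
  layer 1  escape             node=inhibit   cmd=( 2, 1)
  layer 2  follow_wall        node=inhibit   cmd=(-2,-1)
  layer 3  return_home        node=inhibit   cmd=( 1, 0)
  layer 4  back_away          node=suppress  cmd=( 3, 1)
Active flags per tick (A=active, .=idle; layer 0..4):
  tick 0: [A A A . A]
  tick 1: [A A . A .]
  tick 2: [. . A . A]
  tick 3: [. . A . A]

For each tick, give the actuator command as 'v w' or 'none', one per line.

3 1
none
3 1
3 1

tick 0:
  L0 cruise: active, feeds wire = (0, -1)
  L1 escape: active, inhibitor → wire = none
  L2 follow_wall: active, inhibitor → wire = none
  L3 return_home: idle → wire stays none
  L4 back_away: active, suppressor → wire = (3, 1)
  actuator = (3, 1)
tick 1:
  L0 cruise: active, feeds wire = (0, -1)
  L1 escape: active, inhibitor → wire = none
  L2 follow_wall: idle → wire stays none
  L3 return_home: active, inhibitor → wire = none
  L4 back_away: idle → wire stays none
  actuator = none
tick 2:
  L0 cruise: idle → wire = none
  L1 escape: idle → wire stays none
  L2 follow_wall: active, inhibitor → wire = none
  L3 return_home: idle → wire stays none
  L4 back_away: active, suppressor → wire = (3, 1)
  actuator = (3, 1)
tick 3:
  L0 cruise: idle → wire = none
  L1 escape: idle → wire stays none
  L2 follow_wall: active, inhibitor → wire = none
  L3 return_home: idle → wire stays none
  L4 back_away: active, suppressor → wire = (3, 1)
  actuator = (3, 1)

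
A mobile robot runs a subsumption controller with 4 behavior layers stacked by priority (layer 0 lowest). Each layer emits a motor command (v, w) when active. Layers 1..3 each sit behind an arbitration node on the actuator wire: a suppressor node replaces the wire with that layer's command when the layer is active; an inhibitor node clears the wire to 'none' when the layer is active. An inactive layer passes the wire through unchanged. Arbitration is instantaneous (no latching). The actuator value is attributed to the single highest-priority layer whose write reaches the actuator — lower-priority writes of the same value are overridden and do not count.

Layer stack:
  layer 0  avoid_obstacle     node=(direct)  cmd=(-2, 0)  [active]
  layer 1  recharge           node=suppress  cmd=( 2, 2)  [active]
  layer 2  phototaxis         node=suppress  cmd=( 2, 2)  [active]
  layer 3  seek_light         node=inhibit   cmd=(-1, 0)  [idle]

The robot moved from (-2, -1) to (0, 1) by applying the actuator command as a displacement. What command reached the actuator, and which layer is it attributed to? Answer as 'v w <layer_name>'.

2 2 phototaxis

displacement = (0, 1) − (-2, -1) = (2, 2)
L0 avoid_obstacle: active, feeds wire = (-2, 0)
L1 recharge: active, suppressor → wire = (2, 2)
L2 phototaxis: active, suppressor → wire = (2, 2)
L3 seek_light: idle → wire stays (2, 2)
actuator = (2, 2) — from layer 2 (phototaxis)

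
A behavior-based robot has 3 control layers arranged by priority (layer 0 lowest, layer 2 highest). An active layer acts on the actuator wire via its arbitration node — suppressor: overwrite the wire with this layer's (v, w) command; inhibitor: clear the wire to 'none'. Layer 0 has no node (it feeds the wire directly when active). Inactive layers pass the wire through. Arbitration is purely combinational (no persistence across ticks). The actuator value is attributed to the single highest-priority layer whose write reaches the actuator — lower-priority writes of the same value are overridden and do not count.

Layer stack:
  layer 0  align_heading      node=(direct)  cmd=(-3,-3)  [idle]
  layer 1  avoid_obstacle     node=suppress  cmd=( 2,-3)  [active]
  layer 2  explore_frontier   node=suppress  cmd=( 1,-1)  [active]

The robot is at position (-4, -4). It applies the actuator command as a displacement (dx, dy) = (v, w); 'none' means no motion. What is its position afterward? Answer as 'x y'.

[0] align_heading off; wire := none
[1] avoid_obstacle on (suppress); wire := (2, -3)
[2] explore_frontier on (suppress); wire := (1, -1)
output (1, -1)
position: (-4, -4) + (1, -1) = (-3, -5)

-3 -5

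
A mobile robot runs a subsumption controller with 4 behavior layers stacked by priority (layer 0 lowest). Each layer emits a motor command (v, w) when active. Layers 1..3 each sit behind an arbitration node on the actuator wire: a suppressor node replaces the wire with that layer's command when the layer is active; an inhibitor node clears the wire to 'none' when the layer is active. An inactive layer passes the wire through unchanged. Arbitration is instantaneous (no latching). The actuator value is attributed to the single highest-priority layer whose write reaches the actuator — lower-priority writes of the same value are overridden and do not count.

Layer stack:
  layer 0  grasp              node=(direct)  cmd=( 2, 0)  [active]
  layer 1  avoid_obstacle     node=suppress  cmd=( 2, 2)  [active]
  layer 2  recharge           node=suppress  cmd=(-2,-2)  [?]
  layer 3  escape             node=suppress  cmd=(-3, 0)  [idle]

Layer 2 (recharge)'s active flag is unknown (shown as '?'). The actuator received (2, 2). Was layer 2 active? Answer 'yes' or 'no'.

If layer 2 is active=yes:
  actuator would be (-2, -2)
If layer 2 is active=no:
  actuator would be (2, 2)
Observed (2, 2), so layer 2 was idle.

no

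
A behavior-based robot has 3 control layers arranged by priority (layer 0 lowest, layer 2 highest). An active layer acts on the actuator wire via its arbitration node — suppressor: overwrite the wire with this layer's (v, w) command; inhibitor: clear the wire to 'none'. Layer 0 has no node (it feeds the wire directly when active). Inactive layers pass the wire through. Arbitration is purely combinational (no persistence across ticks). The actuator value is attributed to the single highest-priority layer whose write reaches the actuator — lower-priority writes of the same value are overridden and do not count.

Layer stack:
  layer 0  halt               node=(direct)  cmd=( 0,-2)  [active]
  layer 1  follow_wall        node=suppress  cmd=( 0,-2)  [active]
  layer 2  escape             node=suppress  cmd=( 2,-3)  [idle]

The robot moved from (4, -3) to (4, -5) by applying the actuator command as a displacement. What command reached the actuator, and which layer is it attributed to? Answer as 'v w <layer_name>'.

displacement = (4, -5) − (4, -3) = (0, -2)
layer 0 (halt) active — direct: (0, -2)
layer 1 (follow_wall) active — suppresses: (0, -2)
layer 2 (escape) idle — unchanged: (0, -2)
→ actuator (0, -2) — from layer 1 (follow_wall)

0 -2 follow_wall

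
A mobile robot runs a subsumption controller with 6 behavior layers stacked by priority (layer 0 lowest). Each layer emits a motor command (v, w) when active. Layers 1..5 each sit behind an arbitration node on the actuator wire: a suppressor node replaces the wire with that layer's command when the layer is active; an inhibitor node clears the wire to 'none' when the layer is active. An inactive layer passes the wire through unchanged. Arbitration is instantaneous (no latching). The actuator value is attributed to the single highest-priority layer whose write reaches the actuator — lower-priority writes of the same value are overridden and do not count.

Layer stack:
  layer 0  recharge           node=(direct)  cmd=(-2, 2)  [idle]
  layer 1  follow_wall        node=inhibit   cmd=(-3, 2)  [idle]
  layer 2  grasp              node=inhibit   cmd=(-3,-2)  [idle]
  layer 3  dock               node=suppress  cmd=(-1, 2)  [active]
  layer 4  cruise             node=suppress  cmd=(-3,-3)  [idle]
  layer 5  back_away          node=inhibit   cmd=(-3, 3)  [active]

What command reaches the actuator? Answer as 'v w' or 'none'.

none

[0] recharge off; wire := none
[1] follow_wall off; pass none
[2] grasp off; pass none
[3] dock on (suppress); wire := (-1, 2)
[4] cruise off; pass (-1, 2)
[5] back_away on (inhibit); wire := none
output none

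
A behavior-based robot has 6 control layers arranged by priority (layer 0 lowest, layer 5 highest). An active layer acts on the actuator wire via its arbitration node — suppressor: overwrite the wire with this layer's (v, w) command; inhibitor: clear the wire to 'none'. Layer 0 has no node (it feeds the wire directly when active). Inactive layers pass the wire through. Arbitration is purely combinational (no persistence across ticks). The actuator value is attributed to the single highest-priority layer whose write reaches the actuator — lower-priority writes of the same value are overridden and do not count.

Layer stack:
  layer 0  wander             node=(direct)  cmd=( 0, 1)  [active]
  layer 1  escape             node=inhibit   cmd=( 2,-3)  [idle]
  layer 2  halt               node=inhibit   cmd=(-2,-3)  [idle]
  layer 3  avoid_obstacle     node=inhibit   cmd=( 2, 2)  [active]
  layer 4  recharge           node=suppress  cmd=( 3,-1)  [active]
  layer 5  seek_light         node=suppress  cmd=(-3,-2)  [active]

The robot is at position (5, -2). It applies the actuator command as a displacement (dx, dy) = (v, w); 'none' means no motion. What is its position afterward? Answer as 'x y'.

[0] wander on; wire := (0, 1)
[1] escape off; pass (0, 1)
[2] halt off; pass (0, 1)
[3] avoid_obstacle on (inhibit); wire := none
[4] recharge on (suppress); wire := (3, -1)
[5] seek_light on (suppress); wire := (-3, -2)
output (-3, -2)
position: (5, -2) + (-3, -2) = (2, -4)

2 -4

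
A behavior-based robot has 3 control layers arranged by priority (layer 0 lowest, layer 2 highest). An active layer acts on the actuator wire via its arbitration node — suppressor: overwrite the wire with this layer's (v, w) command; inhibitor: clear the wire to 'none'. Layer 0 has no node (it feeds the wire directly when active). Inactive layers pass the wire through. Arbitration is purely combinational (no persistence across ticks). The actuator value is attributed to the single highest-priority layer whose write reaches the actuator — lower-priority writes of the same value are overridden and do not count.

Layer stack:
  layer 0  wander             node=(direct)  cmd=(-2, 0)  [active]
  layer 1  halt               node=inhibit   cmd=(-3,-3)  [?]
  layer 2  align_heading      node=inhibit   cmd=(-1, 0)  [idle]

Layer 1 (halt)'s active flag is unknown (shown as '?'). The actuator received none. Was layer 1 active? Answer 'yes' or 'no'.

If layer 1 is active=yes:
  actuator would be none
If layer 1 is active=no:
  actuator would be (-2, 0)
Observed none, so layer 1 was active.

yes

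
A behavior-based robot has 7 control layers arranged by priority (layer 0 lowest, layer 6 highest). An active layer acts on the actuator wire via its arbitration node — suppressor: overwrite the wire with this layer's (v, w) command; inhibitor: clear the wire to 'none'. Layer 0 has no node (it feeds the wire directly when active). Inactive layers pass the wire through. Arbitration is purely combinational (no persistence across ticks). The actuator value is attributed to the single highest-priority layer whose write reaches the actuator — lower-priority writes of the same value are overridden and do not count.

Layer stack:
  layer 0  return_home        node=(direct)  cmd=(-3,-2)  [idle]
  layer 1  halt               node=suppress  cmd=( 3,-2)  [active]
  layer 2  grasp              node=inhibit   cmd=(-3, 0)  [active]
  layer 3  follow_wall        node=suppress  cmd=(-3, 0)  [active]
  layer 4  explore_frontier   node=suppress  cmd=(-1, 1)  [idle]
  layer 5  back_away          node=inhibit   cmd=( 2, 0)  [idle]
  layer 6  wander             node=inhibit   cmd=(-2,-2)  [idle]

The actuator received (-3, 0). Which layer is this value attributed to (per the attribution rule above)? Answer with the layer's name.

follow_wall

[0] return_home off; wire := none
[1] halt on (suppress); wire := (3, -2)
[2] grasp on (inhibit); wire := none
[3] follow_wall on (suppress); wire := (-3, 0)
[4] explore_frontier off; pass (-3, 0)
[5] back_away off; pass (-3, 0)
[6] wander off; pass (-3, 0)
output (-3, 0)
last writer: layer 3 = follow_wall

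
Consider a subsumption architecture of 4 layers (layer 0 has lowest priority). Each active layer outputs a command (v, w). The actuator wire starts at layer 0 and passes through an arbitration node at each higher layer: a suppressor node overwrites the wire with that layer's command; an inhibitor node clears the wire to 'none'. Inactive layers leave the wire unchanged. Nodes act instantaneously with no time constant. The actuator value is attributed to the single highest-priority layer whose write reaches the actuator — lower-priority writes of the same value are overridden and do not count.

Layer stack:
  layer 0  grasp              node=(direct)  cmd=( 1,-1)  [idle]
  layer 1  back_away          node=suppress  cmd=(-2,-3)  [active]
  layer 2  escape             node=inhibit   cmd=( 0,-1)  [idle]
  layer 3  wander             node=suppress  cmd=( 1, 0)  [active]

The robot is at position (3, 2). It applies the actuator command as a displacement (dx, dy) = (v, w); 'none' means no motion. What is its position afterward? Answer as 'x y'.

4 2

L0 grasp: idle → wire = none
L1 back_away: active, suppressor → wire = (-2, -3)
L2 escape: idle → wire stays (-2, -3)
L3 wander: active, suppressor → wire = (1, 0)
actuator = (1, 0)
position: (3, 2) + (1, 0) = (4, 2)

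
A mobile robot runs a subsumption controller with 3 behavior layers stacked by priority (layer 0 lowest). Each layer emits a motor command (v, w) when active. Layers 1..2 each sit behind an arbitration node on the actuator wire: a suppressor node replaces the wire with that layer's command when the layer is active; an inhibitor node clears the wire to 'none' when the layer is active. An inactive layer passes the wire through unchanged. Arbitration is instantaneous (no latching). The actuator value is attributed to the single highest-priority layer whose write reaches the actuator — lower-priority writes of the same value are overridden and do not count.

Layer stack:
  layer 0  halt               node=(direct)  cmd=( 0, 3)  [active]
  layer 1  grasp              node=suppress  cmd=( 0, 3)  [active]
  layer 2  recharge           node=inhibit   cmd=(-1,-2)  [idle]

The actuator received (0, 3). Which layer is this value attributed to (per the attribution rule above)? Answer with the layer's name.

grasp

L0 halt: active, feeds wire = (0, 3)
L1 grasp: active, suppressor → wire = (0, 3)
L2 recharge: idle → wire stays (0, 3)
actuator = (0, 3)
last writer: layer 1 = grasp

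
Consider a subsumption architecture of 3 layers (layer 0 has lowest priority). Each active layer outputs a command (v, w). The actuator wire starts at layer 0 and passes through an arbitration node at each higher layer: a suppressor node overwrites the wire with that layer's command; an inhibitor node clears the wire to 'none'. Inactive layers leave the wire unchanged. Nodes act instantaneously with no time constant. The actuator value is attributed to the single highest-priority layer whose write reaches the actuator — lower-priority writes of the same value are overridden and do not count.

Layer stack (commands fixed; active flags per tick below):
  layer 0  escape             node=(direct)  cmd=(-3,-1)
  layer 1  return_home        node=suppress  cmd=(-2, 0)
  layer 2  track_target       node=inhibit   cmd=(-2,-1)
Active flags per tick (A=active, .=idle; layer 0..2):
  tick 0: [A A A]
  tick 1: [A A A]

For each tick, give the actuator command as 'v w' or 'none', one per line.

tick 0:
  L0 escape: active, feeds wire = (-3, -1)
  L1 return_home: active, suppressor → wire = (-2, 0)
  L2 track_target: active, inhibitor → wire = none
  actuator = none
tick 1:
  L0 escape: active, feeds wire = (-3, -1)
  L1 return_home: active, suppressor → wire = (-2, 0)
  L2 track_target: active, inhibitor → wire = none
  actuator = none

none
none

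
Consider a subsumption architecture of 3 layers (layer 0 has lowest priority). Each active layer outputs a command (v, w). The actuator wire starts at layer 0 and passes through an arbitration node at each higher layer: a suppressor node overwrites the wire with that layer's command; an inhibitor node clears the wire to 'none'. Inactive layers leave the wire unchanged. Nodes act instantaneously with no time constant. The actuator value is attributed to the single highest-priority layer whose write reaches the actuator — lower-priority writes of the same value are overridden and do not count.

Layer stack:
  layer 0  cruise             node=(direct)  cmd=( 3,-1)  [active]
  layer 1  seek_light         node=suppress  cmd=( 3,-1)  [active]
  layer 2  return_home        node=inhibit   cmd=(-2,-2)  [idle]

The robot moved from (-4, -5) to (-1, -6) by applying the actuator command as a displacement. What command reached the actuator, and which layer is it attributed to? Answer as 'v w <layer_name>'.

3 -1 seek_light

displacement = (-1, -6) − (-4, -5) = (3, -1)
layer 0 (cruise) active — direct: (3, -1)
layer 1 (seek_light) active — suppresses: (3, -1)
layer 2 (return_home) idle — unchanged: (3, -1)
→ actuator (3, -1) — from layer 1 (seek_light)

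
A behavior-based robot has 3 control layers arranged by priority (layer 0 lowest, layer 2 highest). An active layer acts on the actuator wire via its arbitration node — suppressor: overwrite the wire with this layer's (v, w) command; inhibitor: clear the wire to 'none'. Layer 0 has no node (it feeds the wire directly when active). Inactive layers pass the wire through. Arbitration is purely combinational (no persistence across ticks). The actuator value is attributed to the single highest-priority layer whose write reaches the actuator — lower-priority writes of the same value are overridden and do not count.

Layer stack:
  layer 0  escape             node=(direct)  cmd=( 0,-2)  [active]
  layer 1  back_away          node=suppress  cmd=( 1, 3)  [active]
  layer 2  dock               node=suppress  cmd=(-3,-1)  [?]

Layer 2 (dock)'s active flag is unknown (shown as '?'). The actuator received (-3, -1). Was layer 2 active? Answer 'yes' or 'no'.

If layer 2 is active=yes:
  actuator would be (-3, -1)
If layer 2 is active=no:
  actuator would be (1, 3)
Observed (-3, -1), so layer 2 was active.

yes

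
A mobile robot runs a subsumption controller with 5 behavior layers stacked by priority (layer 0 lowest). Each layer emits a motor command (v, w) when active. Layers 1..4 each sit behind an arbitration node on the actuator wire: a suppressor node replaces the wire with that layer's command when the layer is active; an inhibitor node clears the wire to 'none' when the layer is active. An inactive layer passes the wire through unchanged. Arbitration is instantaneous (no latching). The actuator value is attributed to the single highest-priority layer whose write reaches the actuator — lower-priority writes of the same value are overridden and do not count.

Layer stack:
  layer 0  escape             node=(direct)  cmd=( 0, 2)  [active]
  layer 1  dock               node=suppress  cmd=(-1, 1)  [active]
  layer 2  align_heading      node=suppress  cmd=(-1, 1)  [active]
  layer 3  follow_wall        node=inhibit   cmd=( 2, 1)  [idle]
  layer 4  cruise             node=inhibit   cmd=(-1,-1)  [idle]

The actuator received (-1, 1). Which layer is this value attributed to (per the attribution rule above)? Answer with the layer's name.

align_heading

[0] escape on; wire := (0, 2)
[1] dock on (suppress); wire := (-1, 1)
[2] align_heading on (suppress); wire := (-1, 1)
[3] follow_wall off; pass (-1, 1)
[4] cruise off; pass (-1, 1)
output (-1, 1)
last writer: layer 2 = align_heading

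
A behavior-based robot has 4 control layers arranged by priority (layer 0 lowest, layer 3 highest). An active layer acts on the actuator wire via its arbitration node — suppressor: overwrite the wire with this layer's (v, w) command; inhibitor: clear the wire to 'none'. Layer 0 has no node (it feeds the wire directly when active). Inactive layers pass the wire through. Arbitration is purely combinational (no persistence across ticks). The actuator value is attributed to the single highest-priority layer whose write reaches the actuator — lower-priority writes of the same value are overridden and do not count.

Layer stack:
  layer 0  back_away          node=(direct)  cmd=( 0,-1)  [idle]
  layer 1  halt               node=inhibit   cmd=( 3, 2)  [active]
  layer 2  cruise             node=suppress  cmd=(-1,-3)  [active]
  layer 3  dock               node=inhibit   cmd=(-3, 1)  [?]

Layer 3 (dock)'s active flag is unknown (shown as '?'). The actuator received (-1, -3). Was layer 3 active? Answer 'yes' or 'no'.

no

If layer 3 is active=yes:
  actuator would be none
If layer 3 is active=no:
  actuator would be (-1, -3)
Observed (-1, -3), so layer 3 was idle.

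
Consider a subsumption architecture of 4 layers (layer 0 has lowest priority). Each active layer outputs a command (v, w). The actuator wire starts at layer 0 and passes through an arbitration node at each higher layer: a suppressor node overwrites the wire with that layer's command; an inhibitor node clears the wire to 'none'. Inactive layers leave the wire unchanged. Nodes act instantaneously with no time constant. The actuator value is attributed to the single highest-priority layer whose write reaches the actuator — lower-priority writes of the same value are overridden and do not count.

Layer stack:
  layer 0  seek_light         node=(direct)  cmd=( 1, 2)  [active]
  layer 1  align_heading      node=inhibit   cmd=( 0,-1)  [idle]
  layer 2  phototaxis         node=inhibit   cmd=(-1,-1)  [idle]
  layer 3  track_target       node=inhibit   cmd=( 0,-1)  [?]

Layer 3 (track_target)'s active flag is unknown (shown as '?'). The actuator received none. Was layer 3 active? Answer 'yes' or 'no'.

yes

If layer 3 is active=yes:
  actuator would be none
If layer 3 is active=no:
  actuator would be (1, 2)
Observed none, so layer 3 was active.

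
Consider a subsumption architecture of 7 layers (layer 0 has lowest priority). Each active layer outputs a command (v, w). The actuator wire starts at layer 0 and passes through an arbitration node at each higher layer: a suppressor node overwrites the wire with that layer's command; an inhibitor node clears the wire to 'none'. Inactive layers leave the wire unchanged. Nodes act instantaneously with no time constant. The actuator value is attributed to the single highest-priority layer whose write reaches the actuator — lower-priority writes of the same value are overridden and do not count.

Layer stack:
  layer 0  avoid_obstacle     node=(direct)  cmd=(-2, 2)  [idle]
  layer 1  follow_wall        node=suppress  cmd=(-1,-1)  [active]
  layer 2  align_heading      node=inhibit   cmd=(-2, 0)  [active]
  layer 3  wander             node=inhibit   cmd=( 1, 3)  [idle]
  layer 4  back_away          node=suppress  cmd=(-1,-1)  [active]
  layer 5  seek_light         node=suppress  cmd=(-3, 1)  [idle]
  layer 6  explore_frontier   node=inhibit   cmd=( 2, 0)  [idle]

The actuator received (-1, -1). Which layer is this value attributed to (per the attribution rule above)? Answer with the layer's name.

back_away

[0] avoid_obstacle off; wire := none
[1] follow_wall on (suppress); wire := (-1, -1)
[2] align_heading on (inhibit); wire := none
[3] wander off; pass none
[4] back_away on (suppress); wire := (-1, -1)
[5] seek_light off; pass (-1, -1)
[6] explore_frontier off; pass (-1, -1)
output (-1, -1)
last writer: layer 4 = back_away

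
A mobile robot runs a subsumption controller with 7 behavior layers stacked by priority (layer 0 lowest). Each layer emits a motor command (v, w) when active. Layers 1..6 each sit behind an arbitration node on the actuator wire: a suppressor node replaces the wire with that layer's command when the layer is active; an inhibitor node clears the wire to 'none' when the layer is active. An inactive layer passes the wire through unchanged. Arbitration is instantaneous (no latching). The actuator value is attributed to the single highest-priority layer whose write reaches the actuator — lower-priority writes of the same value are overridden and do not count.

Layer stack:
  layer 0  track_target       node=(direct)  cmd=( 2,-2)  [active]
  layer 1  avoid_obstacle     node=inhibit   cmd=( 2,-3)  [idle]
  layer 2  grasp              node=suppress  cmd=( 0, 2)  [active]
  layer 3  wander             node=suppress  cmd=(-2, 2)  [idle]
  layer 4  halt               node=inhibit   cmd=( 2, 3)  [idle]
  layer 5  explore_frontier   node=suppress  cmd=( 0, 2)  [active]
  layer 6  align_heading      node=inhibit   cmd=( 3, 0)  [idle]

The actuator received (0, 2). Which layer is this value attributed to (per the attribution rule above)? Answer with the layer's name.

explore_frontier

[0] track_target on; wire := (2, -2)
[1] avoid_obstacle off; pass (2, -2)
[2] grasp on (suppress); wire := (0, 2)
[3] wander off; pass (0, 2)
[4] halt off; pass (0, 2)
[5] explore_frontier on (suppress); wire := (0, 2)
[6] align_heading off; pass (0, 2)
output (0, 2)
last writer: layer 5 = explore_frontier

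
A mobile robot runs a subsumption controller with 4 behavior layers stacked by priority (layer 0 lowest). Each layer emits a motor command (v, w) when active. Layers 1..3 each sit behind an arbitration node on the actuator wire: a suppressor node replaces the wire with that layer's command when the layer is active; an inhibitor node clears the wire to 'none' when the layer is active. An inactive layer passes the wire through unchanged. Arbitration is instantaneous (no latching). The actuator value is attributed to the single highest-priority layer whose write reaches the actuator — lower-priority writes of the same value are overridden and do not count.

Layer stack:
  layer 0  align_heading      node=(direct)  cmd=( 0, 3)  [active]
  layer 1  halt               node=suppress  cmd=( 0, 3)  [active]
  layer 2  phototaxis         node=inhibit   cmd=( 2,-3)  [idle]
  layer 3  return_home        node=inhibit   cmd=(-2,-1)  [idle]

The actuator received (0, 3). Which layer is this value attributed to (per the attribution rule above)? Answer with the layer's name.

halt

[0] align_heading on; wire := (0, 3)
[1] halt on (suppress); wire := (0, 3)
[2] phototaxis off; pass (0, 3)
[3] return_home off; pass (0, 3)
output (0, 3)
last writer: layer 1 = halt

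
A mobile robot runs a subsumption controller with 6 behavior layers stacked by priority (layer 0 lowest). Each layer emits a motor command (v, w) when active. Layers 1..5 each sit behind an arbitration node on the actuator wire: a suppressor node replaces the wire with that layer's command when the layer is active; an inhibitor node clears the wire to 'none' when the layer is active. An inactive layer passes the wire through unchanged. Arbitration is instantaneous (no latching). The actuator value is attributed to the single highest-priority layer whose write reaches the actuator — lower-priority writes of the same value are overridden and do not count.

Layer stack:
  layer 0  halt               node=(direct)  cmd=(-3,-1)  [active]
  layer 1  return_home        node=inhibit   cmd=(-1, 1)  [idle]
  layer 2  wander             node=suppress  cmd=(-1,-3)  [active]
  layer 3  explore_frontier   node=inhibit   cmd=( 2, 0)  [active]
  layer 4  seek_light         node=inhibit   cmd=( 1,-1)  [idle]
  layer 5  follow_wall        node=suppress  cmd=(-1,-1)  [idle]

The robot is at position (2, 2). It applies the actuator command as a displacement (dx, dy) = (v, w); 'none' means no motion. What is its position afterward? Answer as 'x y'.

[0] halt on; wire := (-3, -1)
[1] return_home off; pass (-3, -1)
[2] wander on (suppress); wire := (-1, -3)
[3] explore_frontier on (inhibit); wire := none
[4] seek_light off; pass none
[5] follow_wall off; pass none
output none
position: (2, 2) + none = (2, 2)

2 2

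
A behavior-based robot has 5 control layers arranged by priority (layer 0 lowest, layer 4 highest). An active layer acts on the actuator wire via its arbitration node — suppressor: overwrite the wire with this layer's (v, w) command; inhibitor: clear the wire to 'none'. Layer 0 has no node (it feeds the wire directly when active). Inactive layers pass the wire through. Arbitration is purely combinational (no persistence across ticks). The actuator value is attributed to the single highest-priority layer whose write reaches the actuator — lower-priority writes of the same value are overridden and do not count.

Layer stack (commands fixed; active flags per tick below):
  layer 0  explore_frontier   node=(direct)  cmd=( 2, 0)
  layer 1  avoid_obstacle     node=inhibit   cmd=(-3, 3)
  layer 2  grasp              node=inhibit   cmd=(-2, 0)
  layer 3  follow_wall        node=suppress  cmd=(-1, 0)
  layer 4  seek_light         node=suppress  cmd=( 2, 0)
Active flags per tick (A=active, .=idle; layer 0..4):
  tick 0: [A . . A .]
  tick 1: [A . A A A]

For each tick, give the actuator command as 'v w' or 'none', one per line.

tick 0:
  layer 0 (explore_frontier) active — direct: (2, 0)
  layer 1 (avoid_obstacle) idle — unchanged: (2, 0)
  layer 2 (grasp) idle — unchanged: (2, 0)
  layer 3 (follow_wall) active — suppresses: (-1, 0)
  layer 4 (seek_light) idle — unchanged: (-1, 0)
  → actuator (-1, 0)
tick 1:
  layer 0 (explore_frontier) active — direct: (2, 0)
  layer 1 (avoid_obstacle) idle — unchanged: (2, 0)
  layer 2 (grasp) active — inhibits: none
  layer 3 (follow_wall) active — suppresses: (-1, 0)
  layer 4 (seek_light) active — suppresses: (2, 0)
  → actuator (2, 0)

-1 0
2 0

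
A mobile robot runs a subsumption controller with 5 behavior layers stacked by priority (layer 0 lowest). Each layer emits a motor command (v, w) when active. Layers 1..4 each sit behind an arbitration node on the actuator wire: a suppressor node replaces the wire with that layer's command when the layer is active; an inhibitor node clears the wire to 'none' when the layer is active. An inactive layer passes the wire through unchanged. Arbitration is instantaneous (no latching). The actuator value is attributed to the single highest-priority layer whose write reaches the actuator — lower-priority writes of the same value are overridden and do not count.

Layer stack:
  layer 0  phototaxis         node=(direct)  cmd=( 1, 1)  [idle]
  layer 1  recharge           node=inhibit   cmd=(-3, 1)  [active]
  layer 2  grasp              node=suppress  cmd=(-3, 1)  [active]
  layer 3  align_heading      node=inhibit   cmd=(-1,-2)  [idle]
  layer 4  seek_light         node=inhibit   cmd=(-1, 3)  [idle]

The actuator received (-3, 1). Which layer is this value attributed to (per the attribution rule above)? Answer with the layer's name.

grasp

L0 phototaxis: idle → wire = none
L1 recharge: active, inhibitor → wire = none
L2 grasp: active, suppressor → wire = (-3, 1)
L3 align_heading: idle → wire stays (-3, 1)
L4 seek_light: idle → wire stays (-3, 1)
actuator = (-3, 1)
last writer: layer 2 = grasp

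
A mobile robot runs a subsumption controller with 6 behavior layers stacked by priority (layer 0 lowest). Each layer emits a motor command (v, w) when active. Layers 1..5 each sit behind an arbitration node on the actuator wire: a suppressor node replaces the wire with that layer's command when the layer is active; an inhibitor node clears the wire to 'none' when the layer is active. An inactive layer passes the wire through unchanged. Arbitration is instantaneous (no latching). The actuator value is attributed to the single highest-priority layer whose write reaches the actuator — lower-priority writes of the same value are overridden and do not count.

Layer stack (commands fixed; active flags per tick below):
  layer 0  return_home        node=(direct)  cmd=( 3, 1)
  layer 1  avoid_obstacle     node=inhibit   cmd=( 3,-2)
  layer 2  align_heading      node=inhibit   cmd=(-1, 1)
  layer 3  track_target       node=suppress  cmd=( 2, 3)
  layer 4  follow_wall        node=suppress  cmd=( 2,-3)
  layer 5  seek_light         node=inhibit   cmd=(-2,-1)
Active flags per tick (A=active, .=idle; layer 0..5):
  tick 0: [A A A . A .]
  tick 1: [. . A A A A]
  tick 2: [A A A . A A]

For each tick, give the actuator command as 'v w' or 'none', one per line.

2 -3
none
none

tick 0:
  L0 return_home: active, feeds wire = (3, 1)
  L1 avoid_obstacle: active, inhibitor → wire = none
  L2 align_heading: active, inhibitor → wire = none
  L3 track_target: idle → wire stays none
  L4 follow_wall: active, suppressor → wire = (2, -3)
  L5 seek_light: idle → wire stays (2, -3)
  actuator = (2, -3)
tick 1:
  L0 return_home: idle → wire = none
  L1 avoid_obstacle: idle → wire stays none
  L2 align_heading: active, inhibitor → wire = none
  L3 track_target: active, suppressor → wire = (2, 3)
  L4 follow_wall: active, suppressor → wire = (2, -3)
  L5 seek_light: active, inhibitor → wire = none
  actuator = none
tick 2:
  L0 return_home: active, feeds wire = (3, 1)
  L1 avoid_obstacle: active, inhibitor → wire = none
  L2 align_heading: active, inhibitor → wire = none
  L3 track_target: idle → wire stays none
  L4 follow_wall: active, suppressor → wire = (2, -3)
  L5 seek_light: active, inhibitor → wire = none
  actuator = none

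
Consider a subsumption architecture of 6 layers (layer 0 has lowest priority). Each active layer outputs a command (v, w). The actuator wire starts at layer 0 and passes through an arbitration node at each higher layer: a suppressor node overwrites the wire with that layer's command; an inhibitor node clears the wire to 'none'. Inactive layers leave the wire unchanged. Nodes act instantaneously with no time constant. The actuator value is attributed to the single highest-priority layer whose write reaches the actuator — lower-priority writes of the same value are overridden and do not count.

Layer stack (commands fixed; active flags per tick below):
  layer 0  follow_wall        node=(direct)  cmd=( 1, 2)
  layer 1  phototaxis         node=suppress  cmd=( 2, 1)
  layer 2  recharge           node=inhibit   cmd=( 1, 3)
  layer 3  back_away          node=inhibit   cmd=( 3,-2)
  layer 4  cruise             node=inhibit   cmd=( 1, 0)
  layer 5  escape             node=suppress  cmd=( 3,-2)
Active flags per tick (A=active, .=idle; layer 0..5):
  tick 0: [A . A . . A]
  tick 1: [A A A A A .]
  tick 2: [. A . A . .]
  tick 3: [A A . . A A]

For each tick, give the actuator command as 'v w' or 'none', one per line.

3 -2
none
none
3 -2

tick 0:
  L0 follow_wall: active, feeds wire = (1, 2)
  L1 phototaxis: idle → wire stays (1, 2)
  L2 recharge: active, inhibitor → wire = none
  L3 back_away: idle → wire stays none
  L4 cruise: idle → wire stays none
  L5 escape: active, suppressor → wire = (3, -2)
  actuator = (3, -2)
tick 1:
  L0 follow_wall: active, feeds wire = (1, 2)
  L1 phototaxis: active, suppressor → wire = (2, 1)
  L2 recharge: active, inhibitor → wire = none
  L3 back_away: active, inhibitor → wire = none
  L4 cruise: active, inhibitor → wire = none
  L5 escape: idle → wire stays none
  actuator = none
tick 2:
  L0 follow_wall: idle → wire = none
  L1 phototaxis: active, suppressor → wire = (2, 1)
  L2 recharge: idle → wire stays (2, 1)
  L3 back_away: active, inhibitor → wire = none
  L4 cruise: idle → wire stays none
  L5 escape: idle → wire stays none
  actuator = none
tick 3:
  L0 follow_wall: active, feeds wire = (1, 2)
  L1 phototaxis: active, suppressor → wire = (2, 1)
  L2 recharge: idle → wire stays (2, 1)
  L3 back_away: idle → wire stays (2, 1)
  L4 cruise: active, inhibitor → wire = none
  L5 escape: active, suppressor → wire = (3, -2)
  actuator = (3, -2)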